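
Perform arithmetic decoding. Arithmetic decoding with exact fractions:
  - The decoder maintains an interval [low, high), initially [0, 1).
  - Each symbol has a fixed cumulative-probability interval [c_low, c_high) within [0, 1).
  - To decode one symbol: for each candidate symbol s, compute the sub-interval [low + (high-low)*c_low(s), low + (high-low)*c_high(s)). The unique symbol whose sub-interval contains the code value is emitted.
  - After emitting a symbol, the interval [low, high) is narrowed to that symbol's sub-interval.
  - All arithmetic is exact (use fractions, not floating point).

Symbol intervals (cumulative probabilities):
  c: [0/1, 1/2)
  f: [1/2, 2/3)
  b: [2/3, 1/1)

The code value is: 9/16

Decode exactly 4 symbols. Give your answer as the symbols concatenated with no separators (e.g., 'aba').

Answer: fcbc

Derivation:
Step 1: interval [0/1, 1/1), width = 1/1 - 0/1 = 1/1
  'c': [0/1 + 1/1*0/1, 0/1 + 1/1*1/2) = [0/1, 1/2)
  'f': [0/1 + 1/1*1/2, 0/1 + 1/1*2/3) = [1/2, 2/3) <- contains code 9/16
  'b': [0/1 + 1/1*2/3, 0/1 + 1/1*1/1) = [2/3, 1/1)
  emit 'f', narrow to [1/2, 2/3)
Step 2: interval [1/2, 2/3), width = 2/3 - 1/2 = 1/6
  'c': [1/2 + 1/6*0/1, 1/2 + 1/6*1/2) = [1/2, 7/12) <- contains code 9/16
  'f': [1/2 + 1/6*1/2, 1/2 + 1/6*2/3) = [7/12, 11/18)
  'b': [1/2 + 1/6*2/3, 1/2 + 1/6*1/1) = [11/18, 2/3)
  emit 'c', narrow to [1/2, 7/12)
Step 3: interval [1/2, 7/12), width = 7/12 - 1/2 = 1/12
  'c': [1/2 + 1/12*0/1, 1/2 + 1/12*1/2) = [1/2, 13/24)
  'f': [1/2 + 1/12*1/2, 1/2 + 1/12*2/3) = [13/24, 5/9)
  'b': [1/2 + 1/12*2/3, 1/2 + 1/12*1/1) = [5/9, 7/12) <- contains code 9/16
  emit 'b', narrow to [5/9, 7/12)
Step 4: interval [5/9, 7/12), width = 7/12 - 5/9 = 1/36
  'c': [5/9 + 1/36*0/1, 5/9 + 1/36*1/2) = [5/9, 41/72) <- contains code 9/16
  'f': [5/9 + 1/36*1/2, 5/9 + 1/36*2/3) = [41/72, 31/54)
  'b': [5/9 + 1/36*2/3, 5/9 + 1/36*1/1) = [31/54, 7/12)
  emit 'c', narrow to [5/9, 41/72)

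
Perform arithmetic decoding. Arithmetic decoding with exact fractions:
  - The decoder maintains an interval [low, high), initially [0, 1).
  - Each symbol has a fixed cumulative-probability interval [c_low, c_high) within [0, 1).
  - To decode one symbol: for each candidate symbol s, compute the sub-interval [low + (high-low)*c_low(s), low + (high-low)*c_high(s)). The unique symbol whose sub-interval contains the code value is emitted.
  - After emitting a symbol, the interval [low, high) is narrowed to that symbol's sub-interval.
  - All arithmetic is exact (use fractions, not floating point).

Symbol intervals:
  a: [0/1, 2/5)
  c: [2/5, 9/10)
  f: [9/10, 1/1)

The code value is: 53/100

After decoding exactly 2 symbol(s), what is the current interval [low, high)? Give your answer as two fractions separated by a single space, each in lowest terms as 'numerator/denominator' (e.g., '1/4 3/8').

Step 1: interval [0/1, 1/1), width = 1/1 - 0/1 = 1/1
  'a': [0/1 + 1/1*0/1, 0/1 + 1/1*2/5) = [0/1, 2/5)
  'c': [0/1 + 1/1*2/5, 0/1 + 1/1*9/10) = [2/5, 9/10) <- contains code 53/100
  'f': [0/1 + 1/1*9/10, 0/1 + 1/1*1/1) = [9/10, 1/1)
  emit 'c', narrow to [2/5, 9/10)
Step 2: interval [2/5, 9/10), width = 9/10 - 2/5 = 1/2
  'a': [2/5 + 1/2*0/1, 2/5 + 1/2*2/5) = [2/5, 3/5) <- contains code 53/100
  'c': [2/5 + 1/2*2/5, 2/5 + 1/2*9/10) = [3/5, 17/20)
  'f': [2/5 + 1/2*9/10, 2/5 + 1/2*1/1) = [17/20, 9/10)
  emit 'a', narrow to [2/5, 3/5)

Answer: 2/5 3/5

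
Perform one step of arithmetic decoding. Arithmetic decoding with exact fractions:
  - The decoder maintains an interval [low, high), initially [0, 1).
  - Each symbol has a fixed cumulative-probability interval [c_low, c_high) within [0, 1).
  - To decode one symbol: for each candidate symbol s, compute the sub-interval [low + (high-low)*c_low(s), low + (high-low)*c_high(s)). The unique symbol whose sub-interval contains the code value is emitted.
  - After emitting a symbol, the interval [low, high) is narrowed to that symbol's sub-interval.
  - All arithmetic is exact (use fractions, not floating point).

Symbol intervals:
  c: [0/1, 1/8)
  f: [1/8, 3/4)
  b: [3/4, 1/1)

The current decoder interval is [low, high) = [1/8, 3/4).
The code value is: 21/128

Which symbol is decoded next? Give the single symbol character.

Answer: c

Derivation:
Interval width = high − low = 3/4 − 1/8 = 5/8
Scaled code = (code − low) / width = (21/128 − 1/8) / 5/8 = 1/16
  c: [0/1, 1/8) ← scaled code falls here ✓
  f: [1/8, 3/4) 
  b: [3/4, 1/1) 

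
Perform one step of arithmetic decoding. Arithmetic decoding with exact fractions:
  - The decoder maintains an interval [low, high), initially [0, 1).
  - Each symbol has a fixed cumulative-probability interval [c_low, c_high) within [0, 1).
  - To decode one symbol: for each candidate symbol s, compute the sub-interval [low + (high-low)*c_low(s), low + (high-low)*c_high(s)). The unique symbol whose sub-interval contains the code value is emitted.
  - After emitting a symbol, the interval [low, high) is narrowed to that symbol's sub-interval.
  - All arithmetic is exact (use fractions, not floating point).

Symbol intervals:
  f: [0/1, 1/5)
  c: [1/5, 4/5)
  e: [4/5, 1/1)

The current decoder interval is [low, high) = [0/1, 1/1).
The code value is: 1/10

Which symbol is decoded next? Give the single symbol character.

Interval width = high − low = 1/1 − 0/1 = 1/1
Scaled code = (code − low) / width = (1/10 − 0/1) / 1/1 = 1/10
  f: [0/1, 1/5) ← scaled code falls here ✓
  c: [1/5, 4/5) 
  e: [4/5, 1/1) 

Answer: f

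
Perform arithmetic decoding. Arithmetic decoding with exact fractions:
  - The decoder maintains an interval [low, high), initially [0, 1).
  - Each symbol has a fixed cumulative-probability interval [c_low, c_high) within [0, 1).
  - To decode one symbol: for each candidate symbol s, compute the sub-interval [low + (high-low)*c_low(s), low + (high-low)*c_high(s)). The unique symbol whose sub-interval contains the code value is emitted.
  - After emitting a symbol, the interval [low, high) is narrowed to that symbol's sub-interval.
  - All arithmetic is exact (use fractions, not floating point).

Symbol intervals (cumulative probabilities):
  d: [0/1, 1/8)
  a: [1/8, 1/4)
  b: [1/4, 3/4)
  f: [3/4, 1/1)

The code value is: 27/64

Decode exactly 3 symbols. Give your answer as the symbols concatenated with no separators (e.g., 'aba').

Step 1: interval [0/1, 1/1), width = 1/1 - 0/1 = 1/1
  'd': [0/1 + 1/1*0/1, 0/1 + 1/1*1/8) = [0/1, 1/8)
  'a': [0/1 + 1/1*1/8, 0/1 + 1/1*1/4) = [1/8, 1/4)
  'b': [0/1 + 1/1*1/4, 0/1 + 1/1*3/4) = [1/4, 3/4) <- contains code 27/64
  'f': [0/1 + 1/1*3/4, 0/1 + 1/1*1/1) = [3/4, 1/1)
  emit 'b', narrow to [1/4, 3/4)
Step 2: interval [1/4, 3/4), width = 3/4 - 1/4 = 1/2
  'd': [1/4 + 1/2*0/1, 1/4 + 1/2*1/8) = [1/4, 5/16)
  'a': [1/4 + 1/2*1/8, 1/4 + 1/2*1/4) = [5/16, 3/8)
  'b': [1/4 + 1/2*1/4, 1/4 + 1/2*3/4) = [3/8, 5/8) <- contains code 27/64
  'f': [1/4 + 1/2*3/4, 1/4 + 1/2*1/1) = [5/8, 3/4)
  emit 'b', narrow to [3/8, 5/8)
Step 3: interval [3/8, 5/8), width = 5/8 - 3/8 = 1/4
  'd': [3/8 + 1/4*0/1, 3/8 + 1/4*1/8) = [3/8, 13/32)
  'a': [3/8 + 1/4*1/8, 3/8 + 1/4*1/4) = [13/32, 7/16) <- contains code 27/64
  'b': [3/8 + 1/4*1/4, 3/8 + 1/4*3/4) = [7/16, 9/16)
  'f': [3/8 + 1/4*3/4, 3/8 + 1/4*1/1) = [9/16, 5/8)
  emit 'a', narrow to [13/32, 7/16)

Answer: bba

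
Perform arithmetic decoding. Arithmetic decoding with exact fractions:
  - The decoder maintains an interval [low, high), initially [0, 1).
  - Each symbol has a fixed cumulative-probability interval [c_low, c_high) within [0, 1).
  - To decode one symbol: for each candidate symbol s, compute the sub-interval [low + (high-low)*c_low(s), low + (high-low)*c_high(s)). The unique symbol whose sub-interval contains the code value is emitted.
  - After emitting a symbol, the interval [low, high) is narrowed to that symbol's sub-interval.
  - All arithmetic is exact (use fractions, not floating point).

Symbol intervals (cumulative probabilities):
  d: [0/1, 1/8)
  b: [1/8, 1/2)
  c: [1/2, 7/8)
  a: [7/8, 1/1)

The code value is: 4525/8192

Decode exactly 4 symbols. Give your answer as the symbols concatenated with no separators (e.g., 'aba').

Answer: cbdb

Derivation:
Step 1: interval [0/1, 1/1), width = 1/1 - 0/1 = 1/1
  'd': [0/1 + 1/1*0/1, 0/1 + 1/1*1/8) = [0/1, 1/8)
  'b': [0/1 + 1/1*1/8, 0/1 + 1/1*1/2) = [1/8, 1/2)
  'c': [0/1 + 1/1*1/2, 0/1 + 1/1*7/8) = [1/2, 7/8) <- contains code 4525/8192
  'a': [0/1 + 1/1*7/8, 0/1 + 1/1*1/1) = [7/8, 1/1)
  emit 'c', narrow to [1/2, 7/8)
Step 2: interval [1/2, 7/8), width = 7/8 - 1/2 = 3/8
  'd': [1/2 + 3/8*0/1, 1/2 + 3/8*1/8) = [1/2, 35/64)
  'b': [1/2 + 3/8*1/8, 1/2 + 3/8*1/2) = [35/64, 11/16) <- contains code 4525/8192
  'c': [1/2 + 3/8*1/2, 1/2 + 3/8*7/8) = [11/16, 53/64)
  'a': [1/2 + 3/8*7/8, 1/2 + 3/8*1/1) = [53/64, 7/8)
  emit 'b', narrow to [35/64, 11/16)
Step 3: interval [35/64, 11/16), width = 11/16 - 35/64 = 9/64
  'd': [35/64 + 9/64*0/1, 35/64 + 9/64*1/8) = [35/64, 289/512) <- contains code 4525/8192
  'b': [35/64 + 9/64*1/8, 35/64 + 9/64*1/2) = [289/512, 79/128)
  'c': [35/64 + 9/64*1/2, 35/64 + 9/64*7/8) = [79/128, 343/512)
  'a': [35/64 + 9/64*7/8, 35/64 + 9/64*1/1) = [343/512, 11/16)
  emit 'd', narrow to [35/64, 289/512)
Step 4: interval [35/64, 289/512), width = 289/512 - 35/64 = 9/512
  'd': [35/64 + 9/512*0/1, 35/64 + 9/512*1/8) = [35/64, 2249/4096)
  'b': [35/64 + 9/512*1/8, 35/64 + 9/512*1/2) = [2249/4096, 569/1024) <- contains code 4525/8192
  'c': [35/64 + 9/512*1/2, 35/64 + 9/512*7/8) = [569/1024, 2303/4096)
  'a': [35/64 + 9/512*7/8, 35/64 + 9/512*1/1) = [2303/4096, 289/512)
  emit 'b', narrow to [2249/4096, 569/1024)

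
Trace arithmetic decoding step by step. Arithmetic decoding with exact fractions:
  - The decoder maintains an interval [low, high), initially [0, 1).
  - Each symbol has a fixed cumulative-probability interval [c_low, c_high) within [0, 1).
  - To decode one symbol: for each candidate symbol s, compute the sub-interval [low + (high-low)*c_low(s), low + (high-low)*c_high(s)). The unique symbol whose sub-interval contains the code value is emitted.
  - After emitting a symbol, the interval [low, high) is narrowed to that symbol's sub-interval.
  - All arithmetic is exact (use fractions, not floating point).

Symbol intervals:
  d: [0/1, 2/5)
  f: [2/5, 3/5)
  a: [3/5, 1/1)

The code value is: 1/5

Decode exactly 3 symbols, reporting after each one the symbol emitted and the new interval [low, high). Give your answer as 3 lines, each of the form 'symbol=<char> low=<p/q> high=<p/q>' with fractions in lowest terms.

Answer: symbol=d low=0/1 high=2/5
symbol=f low=4/25 high=6/25
symbol=f low=24/125 high=26/125

Derivation:
Step 1: interval [0/1, 1/1), width = 1/1 - 0/1 = 1/1
  'd': [0/1 + 1/1*0/1, 0/1 + 1/1*2/5) = [0/1, 2/5) <- contains code 1/5
  'f': [0/1 + 1/1*2/5, 0/1 + 1/1*3/5) = [2/5, 3/5)
  'a': [0/1 + 1/1*3/5, 0/1 + 1/1*1/1) = [3/5, 1/1)
  emit 'd', narrow to [0/1, 2/5)
Step 2: interval [0/1, 2/5), width = 2/5 - 0/1 = 2/5
  'd': [0/1 + 2/5*0/1, 0/1 + 2/5*2/5) = [0/1, 4/25)
  'f': [0/1 + 2/5*2/5, 0/1 + 2/5*3/5) = [4/25, 6/25) <- contains code 1/5
  'a': [0/1 + 2/5*3/5, 0/1 + 2/5*1/1) = [6/25, 2/5)
  emit 'f', narrow to [4/25, 6/25)
Step 3: interval [4/25, 6/25), width = 6/25 - 4/25 = 2/25
  'd': [4/25 + 2/25*0/1, 4/25 + 2/25*2/5) = [4/25, 24/125)
  'f': [4/25 + 2/25*2/5, 4/25 + 2/25*3/5) = [24/125, 26/125) <- contains code 1/5
  'a': [4/25 + 2/25*3/5, 4/25 + 2/25*1/1) = [26/125, 6/25)
  emit 'f', narrow to [24/125, 26/125)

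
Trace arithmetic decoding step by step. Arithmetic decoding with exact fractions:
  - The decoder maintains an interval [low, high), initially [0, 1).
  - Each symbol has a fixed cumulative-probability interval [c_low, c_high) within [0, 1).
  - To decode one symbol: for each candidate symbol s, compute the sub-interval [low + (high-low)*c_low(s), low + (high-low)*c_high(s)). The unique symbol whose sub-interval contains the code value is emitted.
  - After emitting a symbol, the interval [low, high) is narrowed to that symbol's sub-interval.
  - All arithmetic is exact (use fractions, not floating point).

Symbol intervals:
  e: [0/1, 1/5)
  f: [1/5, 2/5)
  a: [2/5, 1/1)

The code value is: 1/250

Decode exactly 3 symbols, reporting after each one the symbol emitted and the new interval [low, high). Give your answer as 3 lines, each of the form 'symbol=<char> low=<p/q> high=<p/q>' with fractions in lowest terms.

Answer: symbol=e low=0/1 high=1/5
symbol=e low=0/1 high=1/25
symbol=e low=0/1 high=1/125

Derivation:
Step 1: interval [0/1, 1/1), width = 1/1 - 0/1 = 1/1
  'e': [0/1 + 1/1*0/1, 0/1 + 1/1*1/5) = [0/1, 1/5) <- contains code 1/250
  'f': [0/1 + 1/1*1/5, 0/1 + 1/1*2/5) = [1/5, 2/5)
  'a': [0/1 + 1/1*2/5, 0/1 + 1/1*1/1) = [2/5, 1/1)
  emit 'e', narrow to [0/1, 1/5)
Step 2: interval [0/1, 1/5), width = 1/5 - 0/1 = 1/5
  'e': [0/1 + 1/5*0/1, 0/1 + 1/5*1/5) = [0/1, 1/25) <- contains code 1/250
  'f': [0/1 + 1/5*1/5, 0/1 + 1/5*2/5) = [1/25, 2/25)
  'a': [0/1 + 1/5*2/5, 0/1 + 1/5*1/1) = [2/25, 1/5)
  emit 'e', narrow to [0/1, 1/25)
Step 3: interval [0/1, 1/25), width = 1/25 - 0/1 = 1/25
  'e': [0/1 + 1/25*0/1, 0/1 + 1/25*1/5) = [0/1, 1/125) <- contains code 1/250
  'f': [0/1 + 1/25*1/5, 0/1 + 1/25*2/5) = [1/125, 2/125)
  'a': [0/1 + 1/25*2/5, 0/1 + 1/25*1/1) = [2/125, 1/25)
  emit 'e', narrow to [0/1, 1/125)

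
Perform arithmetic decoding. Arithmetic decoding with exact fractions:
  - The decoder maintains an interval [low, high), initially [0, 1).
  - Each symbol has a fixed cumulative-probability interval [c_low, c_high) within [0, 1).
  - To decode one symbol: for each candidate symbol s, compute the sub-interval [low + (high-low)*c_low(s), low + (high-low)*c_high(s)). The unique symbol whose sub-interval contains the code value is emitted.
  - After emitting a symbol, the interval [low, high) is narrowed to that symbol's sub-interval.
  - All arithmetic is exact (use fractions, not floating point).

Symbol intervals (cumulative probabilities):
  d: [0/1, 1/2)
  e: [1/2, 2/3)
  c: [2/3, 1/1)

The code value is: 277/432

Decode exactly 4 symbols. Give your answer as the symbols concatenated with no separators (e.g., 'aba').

Step 1: interval [0/1, 1/1), width = 1/1 - 0/1 = 1/1
  'd': [0/1 + 1/1*0/1, 0/1 + 1/1*1/2) = [0/1, 1/2)
  'e': [0/1 + 1/1*1/2, 0/1 + 1/1*2/3) = [1/2, 2/3) <- contains code 277/432
  'c': [0/1 + 1/1*2/3, 0/1 + 1/1*1/1) = [2/3, 1/1)
  emit 'e', narrow to [1/2, 2/3)
Step 2: interval [1/2, 2/3), width = 2/3 - 1/2 = 1/6
  'd': [1/2 + 1/6*0/1, 1/2 + 1/6*1/2) = [1/2, 7/12)
  'e': [1/2 + 1/6*1/2, 1/2 + 1/6*2/3) = [7/12, 11/18)
  'c': [1/2 + 1/6*2/3, 1/2 + 1/6*1/1) = [11/18, 2/3) <- contains code 277/432
  emit 'c', narrow to [11/18, 2/3)
Step 3: interval [11/18, 2/3), width = 2/3 - 11/18 = 1/18
  'd': [11/18 + 1/18*0/1, 11/18 + 1/18*1/2) = [11/18, 23/36)
  'e': [11/18 + 1/18*1/2, 11/18 + 1/18*2/3) = [23/36, 35/54) <- contains code 277/432
  'c': [11/18 + 1/18*2/3, 11/18 + 1/18*1/1) = [35/54, 2/3)
  emit 'e', narrow to [23/36, 35/54)
Step 4: interval [23/36, 35/54), width = 35/54 - 23/36 = 1/108
  'd': [23/36 + 1/108*0/1, 23/36 + 1/108*1/2) = [23/36, 139/216) <- contains code 277/432
  'e': [23/36 + 1/108*1/2, 23/36 + 1/108*2/3) = [139/216, 209/324)
  'c': [23/36 + 1/108*2/3, 23/36 + 1/108*1/1) = [209/324, 35/54)
  emit 'd', narrow to [23/36, 139/216)

Answer: eced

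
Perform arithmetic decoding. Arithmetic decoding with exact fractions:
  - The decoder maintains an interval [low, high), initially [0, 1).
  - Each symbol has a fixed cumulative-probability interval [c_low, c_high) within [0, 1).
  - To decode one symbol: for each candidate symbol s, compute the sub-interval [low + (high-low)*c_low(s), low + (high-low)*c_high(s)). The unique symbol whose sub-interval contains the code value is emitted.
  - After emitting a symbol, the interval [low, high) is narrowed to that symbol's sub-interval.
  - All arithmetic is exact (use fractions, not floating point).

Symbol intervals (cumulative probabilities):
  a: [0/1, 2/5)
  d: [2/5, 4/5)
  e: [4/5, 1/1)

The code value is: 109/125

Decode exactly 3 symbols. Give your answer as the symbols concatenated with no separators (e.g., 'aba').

Step 1: interval [0/1, 1/1), width = 1/1 - 0/1 = 1/1
  'a': [0/1 + 1/1*0/1, 0/1 + 1/1*2/5) = [0/1, 2/5)
  'd': [0/1 + 1/1*2/5, 0/1 + 1/1*4/5) = [2/5, 4/5)
  'e': [0/1 + 1/1*4/5, 0/1 + 1/1*1/1) = [4/5, 1/1) <- contains code 109/125
  emit 'e', narrow to [4/5, 1/1)
Step 2: interval [4/5, 1/1), width = 1/1 - 4/5 = 1/5
  'a': [4/5 + 1/5*0/1, 4/5 + 1/5*2/5) = [4/5, 22/25) <- contains code 109/125
  'd': [4/5 + 1/5*2/5, 4/5 + 1/5*4/5) = [22/25, 24/25)
  'e': [4/5 + 1/5*4/5, 4/5 + 1/5*1/1) = [24/25, 1/1)
  emit 'a', narrow to [4/5, 22/25)
Step 3: interval [4/5, 22/25), width = 22/25 - 4/5 = 2/25
  'a': [4/5 + 2/25*0/1, 4/5 + 2/25*2/5) = [4/5, 104/125)
  'd': [4/5 + 2/25*2/5, 4/5 + 2/25*4/5) = [104/125, 108/125)
  'e': [4/5 + 2/25*4/5, 4/5 + 2/25*1/1) = [108/125, 22/25) <- contains code 109/125
  emit 'e', narrow to [108/125, 22/25)

Answer: eae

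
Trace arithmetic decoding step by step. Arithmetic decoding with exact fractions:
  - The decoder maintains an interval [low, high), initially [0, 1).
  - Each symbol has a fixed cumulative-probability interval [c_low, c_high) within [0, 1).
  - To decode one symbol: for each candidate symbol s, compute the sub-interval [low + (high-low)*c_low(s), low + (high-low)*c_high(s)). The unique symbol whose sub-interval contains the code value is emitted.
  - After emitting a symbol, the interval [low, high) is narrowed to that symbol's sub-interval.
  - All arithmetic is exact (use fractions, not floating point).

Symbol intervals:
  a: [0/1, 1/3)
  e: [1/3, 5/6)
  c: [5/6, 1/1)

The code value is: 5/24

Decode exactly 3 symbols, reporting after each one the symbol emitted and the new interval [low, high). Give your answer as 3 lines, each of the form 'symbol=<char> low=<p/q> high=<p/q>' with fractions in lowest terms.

Step 1: interval [0/1, 1/1), width = 1/1 - 0/1 = 1/1
  'a': [0/1 + 1/1*0/1, 0/1 + 1/1*1/3) = [0/1, 1/3) <- contains code 5/24
  'e': [0/1 + 1/1*1/3, 0/1 + 1/1*5/6) = [1/3, 5/6)
  'c': [0/1 + 1/1*5/6, 0/1 + 1/1*1/1) = [5/6, 1/1)
  emit 'a', narrow to [0/1, 1/3)
Step 2: interval [0/1, 1/3), width = 1/3 - 0/1 = 1/3
  'a': [0/1 + 1/3*0/1, 0/1 + 1/3*1/3) = [0/1, 1/9)
  'e': [0/1 + 1/3*1/3, 0/1 + 1/3*5/6) = [1/9, 5/18) <- contains code 5/24
  'c': [0/1 + 1/3*5/6, 0/1 + 1/3*1/1) = [5/18, 1/3)
  emit 'e', narrow to [1/9, 5/18)
Step 3: interval [1/9, 5/18), width = 5/18 - 1/9 = 1/6
  'a': [1/9 + 1/6*0/1, 1/9 + 1/6*1/3) = [1/9, 1/6)
  'e': [1/9 + 1/6*1/3, 1/9 + 1/6*5/6) = [1/6, 1/4) <- contains code 5/24
  'c': [1/9 + 1/6*5/6, 1/9 + 1/6*1/1) = [1/4, 5/18)
  emit 'e', narrow to [1/6, 1/4)

Answer: symbol=a low=0/1 high=1/3
symbol=e low=1/9 high=5/18
symbol=e low=1/6 high=1/4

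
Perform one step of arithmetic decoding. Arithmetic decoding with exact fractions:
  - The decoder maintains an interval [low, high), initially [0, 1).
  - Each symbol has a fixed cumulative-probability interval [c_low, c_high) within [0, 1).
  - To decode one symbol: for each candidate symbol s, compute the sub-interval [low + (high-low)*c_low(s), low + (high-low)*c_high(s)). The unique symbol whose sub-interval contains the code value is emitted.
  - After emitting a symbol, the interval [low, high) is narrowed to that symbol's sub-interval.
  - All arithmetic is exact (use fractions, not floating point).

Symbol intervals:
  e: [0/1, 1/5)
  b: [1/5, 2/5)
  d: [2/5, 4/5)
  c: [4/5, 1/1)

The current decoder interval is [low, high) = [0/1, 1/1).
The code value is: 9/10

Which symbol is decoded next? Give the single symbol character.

Interval width = high − low = 1/1 − 0/1 = 1/1
Scaled code = (code − low) / width = (9/10 − 0/1) / 1/1 = 9/10
  e: [0/1, 1/5) 
  b: [1/5, 2/5) 
  d: [2/5, 4/5) 
  c: [4/5, 1/1) ← scaled code falls here ✓

Answer: c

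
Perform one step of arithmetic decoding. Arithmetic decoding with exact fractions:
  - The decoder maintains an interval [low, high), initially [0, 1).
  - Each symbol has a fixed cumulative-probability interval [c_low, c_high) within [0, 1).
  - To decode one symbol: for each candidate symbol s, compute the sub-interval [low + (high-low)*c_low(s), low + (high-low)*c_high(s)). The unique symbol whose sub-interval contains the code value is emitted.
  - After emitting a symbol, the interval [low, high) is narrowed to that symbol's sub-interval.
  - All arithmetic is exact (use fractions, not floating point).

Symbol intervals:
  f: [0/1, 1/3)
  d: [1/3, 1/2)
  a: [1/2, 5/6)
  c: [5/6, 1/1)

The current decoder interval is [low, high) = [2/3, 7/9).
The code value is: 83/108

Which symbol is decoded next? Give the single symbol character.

Answer: c

Derivation:
Interval width = high − low = 7/9 − 2/3 = 1/9
Scaled code = (code − low) / width = (83/108 − 2/3) / 1/9 = 11/12
  f: [0/1, 1/3) 
  d: [1/3, 1/2) 
  a: [1/2, 5/6) 
  c: [5/6, 1/1) ← scaled code falls here ✓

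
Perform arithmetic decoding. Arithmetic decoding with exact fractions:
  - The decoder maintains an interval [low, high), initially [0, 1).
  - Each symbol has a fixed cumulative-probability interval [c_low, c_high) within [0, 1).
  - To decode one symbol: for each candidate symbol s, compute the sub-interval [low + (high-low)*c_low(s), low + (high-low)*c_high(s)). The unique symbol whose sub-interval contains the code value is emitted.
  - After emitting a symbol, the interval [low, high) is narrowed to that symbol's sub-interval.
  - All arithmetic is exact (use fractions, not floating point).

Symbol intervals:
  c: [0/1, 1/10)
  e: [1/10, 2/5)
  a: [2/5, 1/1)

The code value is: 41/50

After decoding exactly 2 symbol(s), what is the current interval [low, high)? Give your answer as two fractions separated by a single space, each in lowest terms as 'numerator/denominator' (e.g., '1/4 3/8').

Answer: 16/25 1/1

Derivation:
Step 1: interval [0/1, 1/1), width = 1/1 - 0/1 = 1/1
  'c': [0/1 + 1/1*0/1, 0/1 + 1/1*1/10) = [0/1, 1/10)
  'e': [0/1 + 1/1*1/10, 0/1 + 1/1*2/5) = [1/10, 2/5)
  'a': [0/1 + 1/1*2/5, 0/1 + 1/1*1/1) = [2/5, 1/1) <- contains code 41/50
  emit 'a', narrow to [2/5, 1/1)
Step 2: interval [2/5, 1/1), width = 1/1 - 2/5 = 3/5
  'c': [2/5 + 3/5*0/1, 2/5 + 3/5*1/10) = [2/5, 23/50)
  'e': [2/5 + 3/5*1/10, 2/5 + 3/5*2/5) = [23/50, 16/25)
  'a': [2/5 + 3/5*2/5, 2/5 + 3/5*1/1) = [16/25, 1/1) <- contains code 41/50
  emit 'a', narrow to [16/25, 1/1)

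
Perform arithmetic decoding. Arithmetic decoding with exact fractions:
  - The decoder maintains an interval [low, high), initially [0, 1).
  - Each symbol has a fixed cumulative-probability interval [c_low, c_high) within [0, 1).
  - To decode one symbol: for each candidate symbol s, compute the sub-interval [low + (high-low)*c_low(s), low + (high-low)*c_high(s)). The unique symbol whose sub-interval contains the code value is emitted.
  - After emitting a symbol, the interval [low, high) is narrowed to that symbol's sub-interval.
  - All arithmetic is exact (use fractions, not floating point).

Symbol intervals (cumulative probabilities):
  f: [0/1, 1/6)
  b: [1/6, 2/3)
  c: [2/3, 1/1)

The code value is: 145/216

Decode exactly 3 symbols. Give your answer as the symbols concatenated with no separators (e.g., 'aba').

Answer: cff

Derivation:
Step 1: interval [0/1, 1/1), width = 1/1 - 0/1 = 1/1
  'f': [0/1 + 1/1*0/1, 0/1 + 1/1*1/6) = [0/1, 1/6)
  'b': [0/1 + 1/1*1/6, 0/1 + 1/1*2/3) = [1/6, 2/3)
  'c': [0/1 + 1/1*2/3, 0/1 + 1/1*1/1) = [2/3, 1/1) <- contains code 145/216
  emit 'c', narrow to [2/3, 1/1)
Step 2: interval [2/3, 1/1), width = 1/1 - 2/3 = 1/3
  'f': [2/3 + 1/3*0/1, 2/3 + 1/3*1/6) = [2/3, 13/18) <- contains code 145/216
  'b': [2/3 + 1/3*1/6, 2/3 + 1/3*2/3) = [13/18, 8/9)
  'c': [2/3 + 1/3*2/3, 2/3 + 1/3*1/1) = [8/9, 1/1)
  emit 'f', narrow to [2/3, 13/18)
Step 3: interval [2/3, 13/18), width = 13/18 - 2/3 = 1/18
  'f': [2/3 + 1/18*0/1, 2/3 + 1/18*1/6) = [2/3, 73/108) <- contains code 145/216
  'b': [2/3 + 1/18*1/6, 2/3 + 1/18*2/3) = [73/108, 19/27)
  'c': [2/3 + 1/18*2/3, 2/3 + 1/18*1/1) = [19/27, 13/18)
  emit 'f', narrow to [2/3, 73/108)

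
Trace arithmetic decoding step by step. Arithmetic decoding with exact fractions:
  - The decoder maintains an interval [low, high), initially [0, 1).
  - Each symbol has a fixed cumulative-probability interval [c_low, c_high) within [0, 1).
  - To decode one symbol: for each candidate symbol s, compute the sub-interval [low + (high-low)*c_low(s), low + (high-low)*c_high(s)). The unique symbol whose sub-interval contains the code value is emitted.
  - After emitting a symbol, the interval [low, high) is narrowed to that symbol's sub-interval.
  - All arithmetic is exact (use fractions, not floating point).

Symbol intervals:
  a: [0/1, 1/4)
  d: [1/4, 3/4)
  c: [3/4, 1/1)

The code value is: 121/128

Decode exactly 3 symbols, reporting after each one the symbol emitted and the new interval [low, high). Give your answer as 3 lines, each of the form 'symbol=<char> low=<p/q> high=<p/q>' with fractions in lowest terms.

Answer: symbol=c low=3/4 high=1/1
symbol=c low=15/16 high=1/1
symbol=a low=15/16 high=61/64

Derivation:
Step 1: interval [0/1, 1/1), width = 1/1 - 0/1 = 1/1
  'a': [0/1 + 1/1*0/1, 0/1 + 1/1*1/4) = [0/1, 1/4)
  'd': [0/1 + 1/1*1/4, 0/1 + 1/1*3/4) = [1/4, 3/4)
  'c': [0/1 + 1/1*3/4, 0/1 + 1/1*1/1) = [3/4, 1/1) <- contains code 121/128
  emit 'c', narrow to [3/4, 1/1)
Step 2: interval [3/4, 1/1), width = 1/1 - 3/4 = 1/4
  'a': [3/4 + 1/4*0/1, 3/4 + 1/4*1/4) = [3/4, 13/16)
  'd': [3/4 + 1/4*1/4, 3/4 + 1/4*3/4) = [13/16, 15/16)
  'c': [3/4 + 1/4*3/4, 3/4 + 1/4*1/1) = [15/16, 1/1) <- contains code 121/128
  emit 'c', narrow to [15/16, 1/1)
Step 3: interval [15/16, 1/1), width = 1/1 - 15/16 = 1/16
  'a': [15/16 + 1/16*0/1, 15/16 + 1/16*1/4) = [15/16, 61/64) <- contains code 121/128
  'd': [15/16 + 1/16*1/4, 15/16 + 1/16*3/4) = [61/64, 63/64)
  'c': [15/16 + 1/16*3/4, 15/16 + 1/16*1/1) = [63/64, 1/1)
  emit 'a', narrow to [15/16, 61/64)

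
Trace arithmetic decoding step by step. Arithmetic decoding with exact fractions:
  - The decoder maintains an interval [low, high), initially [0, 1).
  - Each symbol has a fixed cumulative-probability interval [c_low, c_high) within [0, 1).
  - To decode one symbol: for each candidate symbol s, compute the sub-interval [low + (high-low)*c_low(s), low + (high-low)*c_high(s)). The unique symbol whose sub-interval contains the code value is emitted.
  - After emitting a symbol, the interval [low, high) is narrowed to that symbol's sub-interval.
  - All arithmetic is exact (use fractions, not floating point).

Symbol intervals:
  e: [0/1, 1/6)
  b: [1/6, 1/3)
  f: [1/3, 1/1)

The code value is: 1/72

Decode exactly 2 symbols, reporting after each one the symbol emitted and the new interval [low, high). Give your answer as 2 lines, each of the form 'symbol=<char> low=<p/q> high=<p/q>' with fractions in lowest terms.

Step 1: interval [0/1, 1/1), width = 1/1 - 0/1 = 1/1
  'e': [0/1 + 1/1*0/1, 0/1 + 1/1*1/6) = [0/1, 1/6) <- contains code 1/72
  'b': [0/1 + 1/1*1/6, 0/1 + 1/1*1/3) = [1/6, 1/3)
  'f': [0/1 + 1/1*1/3, 0/1 + 1/1*1/1) = [1/3, 1/1)
  emit 'e', narrow to [0/1, 1/6)
Step 2: interval [0/1, 1/6), width = 1/6 - 0/1 = 1/6
  'e': [0/1 + 1/6*0/1, 0/1 + 1/6*1/6) = [0/1, 1/36) <- contains code 1/72
  'b': [0/1 + 1/6*1/6, 0/1 + 1/6*1/3) = [1/36, 1/18)
  'f': [0/1 + 1/6*1/3, 0/1 + 1/6*1/1) = [1/18, 1/6)
  emit 'e', narrow to [0/1, 1/36)

Answer: symbol=e low=0/1 high=1/6
symbol=e low=0/1 high=1/36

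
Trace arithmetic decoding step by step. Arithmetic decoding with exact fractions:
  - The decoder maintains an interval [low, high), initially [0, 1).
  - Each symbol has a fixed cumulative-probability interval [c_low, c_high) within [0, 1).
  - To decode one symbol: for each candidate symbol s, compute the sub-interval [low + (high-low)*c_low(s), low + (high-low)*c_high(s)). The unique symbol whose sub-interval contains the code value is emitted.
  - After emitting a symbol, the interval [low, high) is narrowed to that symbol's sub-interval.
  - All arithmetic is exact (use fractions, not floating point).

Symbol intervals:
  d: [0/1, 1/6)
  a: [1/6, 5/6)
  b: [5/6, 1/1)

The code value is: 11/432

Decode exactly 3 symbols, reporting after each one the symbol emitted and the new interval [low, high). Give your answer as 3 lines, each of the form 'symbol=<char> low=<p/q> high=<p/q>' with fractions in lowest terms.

Answer: symbol=d low=0/1 high=1/6
symbol=d low=0/1 high=1/36
symbol=b low=5/216 high=1/36

Derivation:
Step 1: interval [0/1, 1/1), width = 1/1 - 0/1 = 1/1
  'd': [0/1 + 1/1*0/1, 0/1 + 1/1*1/6) = [0/1, 1/6) <- contains code 11/432
  'a': [0/1 + 1/1*1/6, 0/1 + 1/1*5/6) = [1/6, 5/6)
  'b': [0/1 + 1/1*5/6, 0/1 + 1/1*1/1) = [5/6, 1/1)
  emit 'd', narrow to [0/1, 1/6)
Step 2: interval [0/1, 1/6), width = 1/6 - 0/1 = 1/6
  'd': [0/1 + 1/6*0/1, 0/1 + 1/6*1/6) = [0/1, 1/36) <- contains code 11/432
  'a': [0/1 + 1/6*1/6, 0/1 + 1/6*5/6) = [1/36, 5/36)
  'b': [0/1 + 1/6*5/6, 0/1 + 1/6*1/1) = [5/36, 1/6)
  emit 'd', narrow to [0/1, 1/36)
Step 3: interval [0/1, 1/36), width = 1/36 - 0/1 = 1/36
  'd': [0/1 + 1/36*0/1, 0/1 + 1/36*1/6) = [0/1, 1/216)
  'a': [0/1 + 1/36*1/6, 0/1 + 1/36*5/6) = [1/216, 5/216)
  'b': [0/1 + 1/36*5/6, 0/1 + 1/36*1/1) = [5/216, 1/36) <- contains code 11/432
  emit 'b', narrow to [5/216, 1/36)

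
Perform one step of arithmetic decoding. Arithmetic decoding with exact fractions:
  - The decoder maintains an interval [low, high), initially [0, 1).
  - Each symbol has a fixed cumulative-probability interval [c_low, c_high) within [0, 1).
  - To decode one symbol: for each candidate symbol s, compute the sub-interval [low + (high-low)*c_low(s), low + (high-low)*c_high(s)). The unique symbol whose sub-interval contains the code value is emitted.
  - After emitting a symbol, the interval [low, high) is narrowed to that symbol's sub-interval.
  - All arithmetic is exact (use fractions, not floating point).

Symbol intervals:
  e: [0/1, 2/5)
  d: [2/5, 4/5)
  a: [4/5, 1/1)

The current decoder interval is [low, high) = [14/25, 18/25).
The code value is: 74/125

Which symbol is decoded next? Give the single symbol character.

Interval width = high − low = 18/25 − 14/25 = 4/25
Scaled code = (code − low) / width = (74/125 − 14/25) / 4/25 = 1/5
  e: [0/1, 2/5) ← scaled code falls here ✓
  d: [2/5, 4/5) 
  a: [4/5, 1/1) 

Answer: e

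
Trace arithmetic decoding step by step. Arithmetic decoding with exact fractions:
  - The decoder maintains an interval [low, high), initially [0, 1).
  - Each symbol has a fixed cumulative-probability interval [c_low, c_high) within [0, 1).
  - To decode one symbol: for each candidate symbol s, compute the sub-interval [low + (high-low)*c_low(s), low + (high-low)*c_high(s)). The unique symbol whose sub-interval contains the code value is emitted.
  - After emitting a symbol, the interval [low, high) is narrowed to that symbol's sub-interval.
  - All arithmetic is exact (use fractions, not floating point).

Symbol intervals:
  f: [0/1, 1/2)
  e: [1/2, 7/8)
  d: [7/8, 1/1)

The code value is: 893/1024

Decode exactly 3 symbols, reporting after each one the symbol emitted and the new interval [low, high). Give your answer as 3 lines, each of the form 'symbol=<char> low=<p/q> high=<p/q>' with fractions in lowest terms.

Step 1: interval [0/1, 1/1), width = 1/1 - 0/1 = 1/1
  'f': [0/1 + 1/1*0/1, 0/1 + 1/1*1/2) = [0/1, 1/2)
  'e': [0/1 + 1/1*1/2, 0/1 + 1/1*7/8) = [1/2, 7/8) <- contains code 893/1024
  'd': [0/1 + 1/1*7/8, 0/1 + 1/1*1/1) = [7/8, 1/1)
  emit 'e', narrow to [1/2, 7/8)
Step 2: interval [1/2, 7/8), width = 7/8 - 1/2 = 3/8
  'f': [1/2 + 3/8*0/1, 1/2 + 3/8*1/2) = [1/2, 11/16)
  'e': [1/2 + 3/8*1/2, 1/2 + 3/8*7/8) = [11/16, 53/64)
  'd': [1/2 + 3/8*7/8, 1/2 + 3/8*1/1) = [53/64, 7/8) <- contains code 893/1024
  emit 'd', narrow to [53/64, 7/8)
Step 3: interval [53/64, 7/8), width = 7/8 - 53/64 = 3/64
  'f': [53/64 + 3/64*0/1, 53/64 + 3/64*1/2) = [53/64, 109/128)
  'e': [53/64 + 3/64*1/2, 53/64 + 3/64*7/8) = [109/128, 445/512)
  'd': [53/64 + 3/64*7/8, 53/64 + 3/64*1/1) = [445/512, 7/8) <- contains code 893/1024
  emit 'd', narrow to [445/512, 7/8)

Answer: symbol=e low=1/2 high=7/8
symbol=d low=53/64 high=7/8
symbol=d low=445/512 high=7/8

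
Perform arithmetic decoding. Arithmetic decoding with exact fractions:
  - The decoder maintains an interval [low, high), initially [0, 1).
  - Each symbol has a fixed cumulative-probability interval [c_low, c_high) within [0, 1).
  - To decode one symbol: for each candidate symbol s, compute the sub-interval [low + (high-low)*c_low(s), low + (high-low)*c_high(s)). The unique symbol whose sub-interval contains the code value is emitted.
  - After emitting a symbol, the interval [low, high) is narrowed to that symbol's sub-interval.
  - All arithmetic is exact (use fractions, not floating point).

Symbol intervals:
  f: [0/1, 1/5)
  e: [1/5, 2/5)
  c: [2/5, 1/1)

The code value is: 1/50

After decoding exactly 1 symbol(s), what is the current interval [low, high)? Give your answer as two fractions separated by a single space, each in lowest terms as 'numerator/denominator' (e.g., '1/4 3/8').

Step 1: interval [0/1, 1/1), width = 1/1 - 0/1 = 1/1
  'f': [0/1 + 1/1*0/1, 0/1 + 1/1*1/5) = [0/1, 1/5) <- contains code 1/50
  'e': [0/1 + 1/1*1/5, 0/1 + 1/1*2/5) = [1/5, 2/5)
  'c': [0/1 + 1/1*2/5, 0/1 + 1/1*1/1) = [2/5, 1/1)
  emit 'f', narrow to [0/1, 1/5)

Answer: 0/1 1/5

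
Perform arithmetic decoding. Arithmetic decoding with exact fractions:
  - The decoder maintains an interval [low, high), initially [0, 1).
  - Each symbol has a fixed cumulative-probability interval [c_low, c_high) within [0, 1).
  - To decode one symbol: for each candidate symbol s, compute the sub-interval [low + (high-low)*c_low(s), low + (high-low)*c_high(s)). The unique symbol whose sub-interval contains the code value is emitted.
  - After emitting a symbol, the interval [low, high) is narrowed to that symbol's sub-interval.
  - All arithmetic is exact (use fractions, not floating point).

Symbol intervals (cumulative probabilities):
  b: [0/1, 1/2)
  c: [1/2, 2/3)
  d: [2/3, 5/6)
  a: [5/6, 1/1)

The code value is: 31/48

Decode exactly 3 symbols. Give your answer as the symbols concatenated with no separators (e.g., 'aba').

Step 1: interval [0/1, 1/1), width = 1/1 - 0/1 = 1/1
  'b': [0/1 + 1/1*0/1, 0/1 + 1/1*1/2) = [0/1, 1/2)
  'c': [0/1 + 1/1*1/2, 0/1 + 1/1*2/3) = [1/2, 2/3) <- contains code 31/48
  'd': [0/1 + 1/1*2/3, 0/1 + 1/1*5/6) = [2/3, 5/6)
  'a': [0/1 + 1/1*5/6, 0/1 + 1/1*1/1) = [5/6, 1/1)
  emit 'c', narrow to [1/2, 2/3)
Step 2: interval [1/2, 2/3), width = 2/3 - 1/2 = 1/6
  'b': [1/2 + 1/6*0/1, 1/2 + 1/6*1/2) = [1/2, 7/12)
  'c': [1/2 + 1/6*1/2, 1/2 + 1/6*2/3) = [7/12, 11/18)
  'd': [1/2 + 1/6*2/3, 1/2 + 1/6*5/6) = [11/18, 23/36)
  'a': [1/2 + 1/6*5/6, 1/2 + 1/6*1/1) = [23/36, 2/3) <- contains code 31/48
  emit 'a', narrow to [23/36, 2/3)
Step 3: interval [23/36, 2/3), width = 2/3 - 23/36 = 1/36
  'b': [23/36 + 1/36*0/1, 23/36 + 1/36*1/2) = [23/36, 47/72) <- contains code 31/48
  'c': [23/36 + 1/36*1/2, 23/36 + 1/36*2/3) = [47/72, 71/108)
  'd': [23/36 + 1/36*2/3, 23/36 + 1/36*5/6) = [71/108, 143/216)
  'a': [23/36 + 1/36*5/6, 23/36 + 1/36*1/1) = [143/216, 2/3)
  emit 'b', narrow to [23/36, 47/72)

Answer: cab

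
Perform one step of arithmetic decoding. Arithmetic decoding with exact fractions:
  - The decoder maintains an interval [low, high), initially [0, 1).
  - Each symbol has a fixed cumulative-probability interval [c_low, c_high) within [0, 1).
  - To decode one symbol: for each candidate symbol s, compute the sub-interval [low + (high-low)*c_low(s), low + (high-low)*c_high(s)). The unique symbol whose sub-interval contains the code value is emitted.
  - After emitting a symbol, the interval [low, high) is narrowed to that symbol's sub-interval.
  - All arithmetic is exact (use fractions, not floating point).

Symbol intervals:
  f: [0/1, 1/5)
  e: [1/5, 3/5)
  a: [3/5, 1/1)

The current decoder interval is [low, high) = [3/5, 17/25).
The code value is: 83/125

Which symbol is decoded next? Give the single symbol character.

Interval width = high − low = 17/25 − 3/5 = 2/25
Scaled code = (code − low) / width = (83/125 − 3/5) / 2/25 = 4/5
  f: [0/1, 1/5) 
  e: [1/5, 3/5) 
  a: [3/5, 1/1) ← scaled code falls here ✓

Answer: a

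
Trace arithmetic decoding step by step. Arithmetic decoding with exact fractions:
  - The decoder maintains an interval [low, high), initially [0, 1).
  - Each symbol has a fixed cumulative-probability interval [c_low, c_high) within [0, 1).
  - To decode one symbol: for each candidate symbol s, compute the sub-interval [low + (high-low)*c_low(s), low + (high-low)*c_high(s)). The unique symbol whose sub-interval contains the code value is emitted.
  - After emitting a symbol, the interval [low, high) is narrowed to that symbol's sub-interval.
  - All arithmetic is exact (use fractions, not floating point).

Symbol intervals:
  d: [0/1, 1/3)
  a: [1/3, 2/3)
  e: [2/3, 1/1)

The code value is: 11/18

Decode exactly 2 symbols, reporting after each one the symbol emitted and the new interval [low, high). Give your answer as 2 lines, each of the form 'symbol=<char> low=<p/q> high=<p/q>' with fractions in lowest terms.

Answer: symbol=a low=1/3 high=2/3
symbol=e low=5/9 high=2/3

Derivation:
Step 1: interval [0/1, 1/1), width = 1/1 - 0/1 = 1/1
  'd': [0/1 + 1/1*0/1, 0/1 + 1/1*1/3) = [0/1, 1/3)
  'a': [0/1 + 1/1*1/3, 0/1 + 1/1*2/3) = [1/3, 2/3) <- contains code 11/18
  'e': [0/1 + 1/1*2/3, 0/1 + 1/1*1/1) = [2/3, 1/1)
  emit 'a', narrow to [1/3, 2/3)
Step 2: interval [1/3, 2/3), width = 2/3 - 1/3 = 1/3
  'd': [1/3 + 1/3*0/1, 1/3 + 1/3*1/3) = [1/3, 4/9)
  'a': [1/3 + 1/3*1/3, 1/3 + 1/3*2/3) = [4/9, 5/9)
  'e': [1/3 + 1/3*2/3, 1/3 + 1/3*1/1) = [5/9, 2/3) <- contains code 11/18
  emit 'e', narrow to [5/9, 2/3)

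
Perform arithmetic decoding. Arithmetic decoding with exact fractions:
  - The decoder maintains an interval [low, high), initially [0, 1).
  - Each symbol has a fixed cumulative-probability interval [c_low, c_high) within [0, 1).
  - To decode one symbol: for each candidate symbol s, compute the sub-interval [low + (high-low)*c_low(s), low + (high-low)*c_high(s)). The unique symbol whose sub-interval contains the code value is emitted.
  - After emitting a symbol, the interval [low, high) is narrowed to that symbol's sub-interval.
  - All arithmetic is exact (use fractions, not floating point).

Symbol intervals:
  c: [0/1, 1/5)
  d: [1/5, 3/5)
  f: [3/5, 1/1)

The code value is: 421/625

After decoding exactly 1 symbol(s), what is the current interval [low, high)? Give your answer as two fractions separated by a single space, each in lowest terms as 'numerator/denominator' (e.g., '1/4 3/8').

Step 1: interval [0/1, 1/1), width = 1/1 - 0/1 = 1/1
  'c': [0/1 + 1/1*0/1, 0/1 + 1/1*1/5) = [0/1, 1/5)
  'd': [0/1 + 1/1*1/5, 0/1 + 1/1*3/5) = [1/5, 3/5)
  'f': [0/1 + 1/1*3/5, 0/1 + 1/1*1/1) = [3/5, 1/1) <- contains code 421/625
  emit 'f', narrow to [3/5, 1/1)

Answer: 3/5 1/1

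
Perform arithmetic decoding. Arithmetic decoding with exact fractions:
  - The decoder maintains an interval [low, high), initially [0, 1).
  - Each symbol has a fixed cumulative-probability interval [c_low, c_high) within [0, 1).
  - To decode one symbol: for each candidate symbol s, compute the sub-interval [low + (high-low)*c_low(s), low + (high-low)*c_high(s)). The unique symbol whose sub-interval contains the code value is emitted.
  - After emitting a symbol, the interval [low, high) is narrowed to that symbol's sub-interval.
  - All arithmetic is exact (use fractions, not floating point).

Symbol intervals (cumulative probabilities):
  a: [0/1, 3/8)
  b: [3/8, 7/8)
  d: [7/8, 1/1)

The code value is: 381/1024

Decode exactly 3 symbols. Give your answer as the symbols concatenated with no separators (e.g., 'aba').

Answer: add

Derivation:
Step 1: interval [0/1, 1/1), width = 1/1 - 0/1 = 1/1
  'a': [0/1 + 1/1*0/1, 0/1 + 1/1*3/8) = [0/1, 3/8) <- contains code 381/1024
  'b': [0/1 + 1/1*3/8, 0/1 + 1/1*7/8) = [3/8, 7/8)
  'd': [0/1 + 1/1*7/8, 0/1 + 1/1*1/1) = [7/8, 1/1)
  emit 'a', narrow to [0/1, 3/8)
Step 2: interval [0/1, 3/8), width = 3/8 - 0/1 = 3/8
  'a': [0/1 + 3/8*0/1, 0/1 + 3/8*3/8) = [0/1, 9/64)
  'b': [0/1 + 3/8*3/8, 0/1 + 3/8*7/8) = [9/64, 21/64)
  'd': [0/1 + 3/8*7/8, 0/1 + 3/8*1/1) = [21/64, 3/8) <- contains code 381/1024
  emit 'd', narrow to [21/64, 3/8)
Step 3: interval [21/64, 3/8), width = 3/8 - 21/64 = 3/64
  'a': [21/64 + 3/64*0/1, 21/64 + 3/64*3/8) = [21/64, 177/512)
  'b': [21/64 + 3/64*3/8, 21/64 + 3/64*7/8) = [177/512, 189/512)
  'd': [21/64 + 3/64*7/8, 21/64 + 3/64*1/1) = [189/512, 3/8) <- contains code 381/1024
  emit 'd', narrow to [189/512, 3/8)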